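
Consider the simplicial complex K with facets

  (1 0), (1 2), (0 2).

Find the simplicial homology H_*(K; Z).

H_0 ≅ Z,  H_1 ≅ Z.

Order the vertices as 0 < 1 < 2. Listing each simplex with vertices in this order, K has dimension 1 with simplices:

  0-simplices (3): [0], [1], [2]
  1-simplices (3): [0,1], [0,2], [1,2]

so the chain groups are C_0 ≅ Z^3, C_1 ≅ Z^3.

Boundary ∂_1: C_1 → C_0 maps an edge to its endpoints' difference, ∂[p,q] = q − p.
The 3×3 boundary matrix has rank 2 and Smith normal form diag(1,1).

Reading off H_k = ker ∂_k / im ∂_{k+1}:

  H_0: rank C_0 − rank ∂_1 = 3 − 2 = 1, and the invariant factors of ∂_1 are all 1, so H_0 ≅ Z.
  H_1: rank ker ∂_1 − rank ∂_2 = (3 − 2) − 0 = 1, and there is no ∂_2, so H_1 ≅ Z.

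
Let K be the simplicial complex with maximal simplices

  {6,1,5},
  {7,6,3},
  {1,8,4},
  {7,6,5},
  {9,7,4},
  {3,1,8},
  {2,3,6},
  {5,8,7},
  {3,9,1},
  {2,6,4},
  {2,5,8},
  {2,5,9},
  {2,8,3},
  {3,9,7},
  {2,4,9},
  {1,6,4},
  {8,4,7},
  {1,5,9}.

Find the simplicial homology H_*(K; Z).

H_0 = Z,  H_1 = Z^2,  H_2 = Z.

We work with the vertex ordering 1 < 2 < 3 < 4 < 5 < 6 < 7 < 8 < 9. The simplices of K, each written with vertices in increasing order, are:

  0-simplices (9): [1], [2], [3], [4], [5], [6], [7], [8], [9]
  1-simplices (27): (27 of them)
  2-simplices (18): [1,3,8], [1,3,9], [1,4,6], [1,4,8], [1,5,6], [1,5,9], [2,3,6], [2,3,8], [2,4,6], [2,4,9], [2,5,8], [2,5,9], [3,6,7], [3,7,9], [4,7,8], [4,7,9], [5,6,7], [5,7,8]

so the chain groups are C_0 ≅ Z^9, C_1 ≅ Z^27, C_2 ≅ Z^18.

∂_1: C_1 → C_0 maps an edge to its endpoints' difference, ∂[p,q] = q − p.
The 9×27 boundary matrix has rank 8 and Smith normal form diag(1,1,1,1,1,1,1,1).

∂_2: C_2 → C_1 maps a triangle to the signed sum of its edges. For instance
  ∂[2,3,6] = [3,6] − [2,6] + [2,3],
  ∂[3,7,9] = [7,9] − [3,9] + [3,7].
The 27×18 boundary matrix has rank 17 and Smith normal form diag(1,1,1,1,1,1,1,1,1,1,1,1,1,1,1,1,1).

Computing H_k = (kernel of ∂_k) / (image of ∂_{k+1}):

  H_0: rank C_0 − rank ∂_1 = 9 − 8 = 1, and the invariant factors of ∂_1 are all 1, so H_0 ≅ Z.
  H_1: rank ker ∂_1 − rank ∂_2 = (27 − 8) − 17 = 2, and the invariant factors of ∂_2 are all 1, so H_1 ≅ Z^2.
  H_2: rank ker ∂_2 − rank ∂_3 = (18 − 17) − 0 = 1, and there is no ∂_3, so H_2 ≅ Z.

(K is a triangulation of the torus T^2.)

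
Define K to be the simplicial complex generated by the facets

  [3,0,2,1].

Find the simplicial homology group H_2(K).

Order the vertices as 0 < 1 < 2 < 3. Listing each simplex with vertices in this order, K has dimension 3 with simplices:

  0-simplices (4): [0], [1], [2], [3]
  1-simplices (6): [0,1], [0,2], [0,3], [1,2], [1,3], [2,3]
  2-simplices (4): [0,1,2], [0,1,3], [0,2,3], [1,2,3]
  3-simplices (1): [0,1,2,3]

Hence C_0 ≅ Z^4, C_1 ≅ Z^6, C_2 ≅ Z^4, C_3 ≅ Z^1.

The boundary map ∂_1: C_1 → C_0 is given by ∂[p,q] = [q] − [p]. For instance
  ∂[2,3] = [3] − [2].
The resulting 4×6 matrix has rank 3, and its Smith normal form has invariant factors (1,1,1).

Boundary ∂_2: C_2 → C_1 acts by ∂[p,q,r] = [q,r] − [p,r] + [p,q]. For instance
  ∂[0,1,2] = [1,2] − [0,2] + [0,1],
  ∂[1,2,3] = [2,3] − [1,3] + [1,2].
This gives a 6×4 integer matrix of rank 3; reducing to Smith normal form yields diagonal entries (1,1,1).

The boundary map ∂_3: C_3 → C_2 sends each 3-simplex σ to the alternating sum Σ_i (−1)^i (σ with its i-th vertex removed). For instance
  ∂[0,1,2,3] = [1,2,3] − [0,2,3] + [0,1,3] − [0,1,2].
The 4×1 boundary matrix has rank 1 and Smith normal form diag(1).

Computing H_k = (kernel of ∂_k) / (image of ∂_{k+1}):

  H_2: rank ker ∂_2 − rank ∂_3 = (4 − 3) − 1 = 0, and the invariant factors of ∂_3 are all 1, so H_2 ≅ 0.

(K is a triangulation of the 3-simplex.)

H_2 = 0.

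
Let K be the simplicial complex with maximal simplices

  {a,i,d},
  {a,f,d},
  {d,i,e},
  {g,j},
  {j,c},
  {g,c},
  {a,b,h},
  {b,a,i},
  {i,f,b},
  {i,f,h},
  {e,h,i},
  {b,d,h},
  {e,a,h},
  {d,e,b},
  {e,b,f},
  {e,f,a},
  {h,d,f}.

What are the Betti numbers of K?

b_0 = 2, b_1 = 3, b_2 = 1.

Fix the vertex order a < b < c < d < e < f < g < h < i < j and write every simplex with vertices in increasing order. Then dim K = 2 and the simplices of K are:

  0-simplices (10): a, b, c, d, e, f, g, h, i, j
  1-simplices (24): ab, ad, ae, af, ah, ai, bd, be, bf, bh, bi, cg, cj, de, df, dh, di, ef, eh, ei, fh, fi, gj, hi
  2-simplices (14): abh, abi, adf, adi, aef, aeh, bde, bdh, bef, bfi, dei, dfh, ehi, fhi

so the chain groups are C_0 ≅ Z^10, C_1 ≅ Z^24, C_2 ≅ Z^14.

∂_1: C_1 → C_0 maps an edge to its endpoints' difference, ∂[p,q] = q − p.
As a 10×24 matrix over Z this has rank 8, with invariant factors (1,1,1,1,1,1,1,1).

The boundary map ∂_2: C_2 → C_1 maps a triangle to the signed sum of its edges. For instance
  ∂abi = bi − ai + ab,
  ∂aef = ef − af + ae.
The 24×14 boundary matrix has rank 13 and Smith normal form diag(1,1,1,1,1,1,1,1,1,1,1,1,1).

Reading off H_k = ker ∂_k / im ∂_{k+1}:

  H_0: rank C_0 − rank ∂_1 = 10 − 8 = 2, and the invariant factors of ∂_1 are all 1, so H_0 ≅ Z^2.
  H_1: rank ker ∂_1 − rank ∂_2 = (24 − 8) − 13 = 3, and the invariant factors of ∂_2 are all 1, so H_1 ≅ Z^3.
  H_2: rank ker ∂_2 − rank ∂_3 = (14 − 13) − 0 = 1, and there is no ∂_3, so H_2 ≅ Z.

(K is a triangulation of the disjoint union of the circle S^1 and the torus T^2.)

Hence the Betti numbers are b_0 = 2, b_1 = 3, b_2 = 1.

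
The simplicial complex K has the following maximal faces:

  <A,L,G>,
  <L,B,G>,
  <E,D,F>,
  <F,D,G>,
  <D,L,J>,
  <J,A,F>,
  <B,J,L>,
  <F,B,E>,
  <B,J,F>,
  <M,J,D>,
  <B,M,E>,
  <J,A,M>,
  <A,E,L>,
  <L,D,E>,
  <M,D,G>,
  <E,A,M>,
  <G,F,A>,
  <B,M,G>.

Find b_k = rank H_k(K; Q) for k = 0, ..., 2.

We work with the vertex ordering A < B < D < E < F < G < J < L < M. The simplices of K, each written with vertices in increasing order, are:

  0-simplices (9): A, B, D, E, F, G, J, L, M
  1-simplices (27): AE, AF, AG, AJ, AL, AM, BE, BF, BG, BJ, BL, BM, DE, DF, DG, DJ, DL, DM, EF, EL, EM, FG, FJ, GL, GM, JL, JM
  2-simplices (18): AEL, AEM, AFG, AFJ, AGL, AJM, BEF, BEM, BFJ, BGL, BGM, BJL, DEF, DEL, DFG, DGM, DJL, DJM

so the chain groups are C_0 ≅ Z^9, C_1 ≅ Z^27, C_2 ≅ Z^18.

∂_1: C_1 → C_0 maps an edge to its endpoints' difference, ∂[p,q] = q − p.
This gives a 9×27 integer matrix of rank 8; reducing to Smith normal form yields diagonal entries (1,1,1,1,1,1,1,1).

Boundary ∂_2: C_2 → C_1 acts by ∂[p,q,r] = [q,r] − [p,r] + [p,q]. For instance
  ∂AFG = FG − AG + AF,
  ∂AEM = EM − AM + AE.
The 27×18 boundary matrix has rank 17 and Smith normal form diag(1,1,1,1,1,1,1,1,1,1,1,1,1,1,1,1,1).

Now H_k = ker ∂_k / im ∂_{k+1}, so:

  H_0: rank C_0 − rank ∂_1 = 9 − 8 = 1, and the invariant factors of ∂_1 are all 1, so H_0 = Z.
  H_1: rank ker ∂_1 − rank ∂_2 = (27 − 8) − 17 = 2, and the invariant factors of ∂_2 are all 1, so H_1 = Z^2.
  H_2: rank ker ∂_2 − rank ∂_3 = (18 − 17) − 0 = 1, and there is no ∂_3, so H_2 = Z.

As a check, the Euler characteristic is 9 − 27 + 18 = 0, which agrees with 1 − 2 + 1 = 0.
(K is a triangulation of the torus T^2.)

Hence the Betti numbers are b_0 = 1, b_1 = 2, b_2 = 1.

b_0 = 1, b_1 = 2, b_2 = 1.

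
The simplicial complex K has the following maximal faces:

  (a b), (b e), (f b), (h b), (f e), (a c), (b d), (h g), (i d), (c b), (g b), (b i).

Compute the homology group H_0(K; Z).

H_0 = Z.

We work with the vertex ordering a < b < c < d < e < f < g < h < i. The simplices of K, each written with vertices in increasing order, are:

  0-simplices (9): a, b, c, d, e, f, g, h, i
  1-simplices (12): ab, ac, bc, bd, be, bf, bg, bh, bi, di, ef, gh

so the chain groups are C_0 ≅ Z^9, C_1 ≅ Z^12.

∂_1: C_1 → C_0 is given by ∂[p,q] = [q] − [p].
As a 9×12 matrix over Z this has rank 8, with invariant factors (1,1,1,1,1,1,1,1).

Reading off H_k = ker ∂_k / im ∂_{k+1}:

  H_0: rank C_0 − rank ∂_1 = 9 − 8 = 1, and the invariant factors of ∂_1 are all 1, so H_0 ≅ Z.

(K is a triangulation of a wedge of 4 circles.)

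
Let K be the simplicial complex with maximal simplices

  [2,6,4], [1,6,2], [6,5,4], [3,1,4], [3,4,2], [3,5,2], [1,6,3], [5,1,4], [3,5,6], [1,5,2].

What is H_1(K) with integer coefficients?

We work with the vertex ordering 1 < 2 < 3 < 4 < 5 < 6. The simplices of K, each written with vertices in increasing order, are:

  0-simplices (6): [1], [2], [3], [4], [5], [6]
  1-simplices (15): [1,2], [1,3], [1,4], [1,5], [1,6], [2,3], [2,4], [2,5], [2,6], [3,4], [3,5], [3,6], [4,5], [4,6], [5,6]
  2-simplices (10): [1,2,5], [1,2,6], [1,3,4], [1,3,6], [1,4,5], [2,3,4], [2,3,5], [2,4,6], [3,5,6], [4,5,6]

giving chain groups C_0 ≅ Z^6, C_1 ≅ Z^15, C_2 ≅ Z^10.

Boundary ∂_1: C_1 → C_0 sends each edge [p,q] (with p < q) to q − p.
The resulting 6×15 matrix has rank 5, and its Smith normal form has invariant factors (1,1,1,1,1).

Boundary ∂_2: C_2 → C_1 maps a triangle to the signed sum of its edges. For instance
  ∂[1,2,5] = [2,5] − [1,5] + [1,2],
  ∂[1,3,6] = [3,6] − [1,6] + [1,3].
The resulting 15×10 matrix has rank 10, and its Smith normal form has invariant factors (1,1,1,1,1,1,1,1,1,2).

Now H_k = ker ∂_k / im ∂_{k+1}, so:

  H_1: rank ker ∂_1 − rank ∂_2 = (15 − 5) − 10 = 0, and ∂_2 has invariant factor 2 > 1, so H_1 ≅ Z/2Z.

H_1 ≅ Z/2Z.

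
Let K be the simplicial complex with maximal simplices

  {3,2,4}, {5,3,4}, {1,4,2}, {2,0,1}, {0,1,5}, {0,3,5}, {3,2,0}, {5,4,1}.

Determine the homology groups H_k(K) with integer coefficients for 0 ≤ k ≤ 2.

H_0 = Z,  H_1 = 0,  H_2 = Z.

Take the total order 0 < 1 < 2 < 3 < 4 < 5 on the vertex set. Then K (dimension 2) consists of the simplices:

  0-simplices (6): [0], [1], [2], [3], [4], [5]
  1-simplices (12): [0,1], [0,2], [0,3], [0,5], [1,2], [1,4], [1,5], [2,3], [2,4], [3,4], [3,5], [4,5]
  2-simplices (8): [0,1,2], [0,1,5], [0,2,3], [0,3,5], [1,2,4], [1,4,5], [2,3,4], [3,4,5]

Hence C_0 ≅ Z^6, C_1 ≅ Z^12, C_2 ≅ Z^8.

∂_1: C_1 → C_0 is given by ∂[p,q] = [q] − [p].
As a 6×12 matrix over Z this has rank 5, with invariant factors (1,1,1,1,1).

∂_2: C_2 → C_1 acts by ∂[p,q,r] = [q,r] − [p,r] + [p,q]. For instance
  ∂[1,4,5] = [4,5] − [1,5] + [1,4],
  ∂[0,3,5] = [3,5] − [0,5] + [0,3].
The 12×8 boundary matrix has rank 7 and Smith normal form diag(1,1,1,1,1,1,1).

Now H_k = ker ∂_k / im ∂_{k+1}, so:

  H_0: rank C_0 − rank ∂_1 = 6 − 5 = 1, and the invariant factors of ∂_1 are all 1, so H_0 = Z.
  H_1: rank ker ∂_1 − rank ∂_2 = (12 − 5) − 7 = 0, and the invariant factors of ∂_2 are all 1, so H_1 = 0.
  H_2: rank ker ∂_2 − rank ∂_3 = (8 − 7) − 0 = 1, and there is no ∂_3, so H_2 = Z.

As a check, the Euler characteristic is 6 − 12 + 8 = 2, which agrees with 1 − 0 + 1 = 2.
(K is a triangulation of the 2-sphere S^2.)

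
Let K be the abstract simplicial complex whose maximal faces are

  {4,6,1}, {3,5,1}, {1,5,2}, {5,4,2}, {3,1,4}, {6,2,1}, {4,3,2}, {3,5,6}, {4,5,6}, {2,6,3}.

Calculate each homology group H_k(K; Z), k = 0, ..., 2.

H_0 ≅ Z,  H_1 ≅ Z/2Z,  H_2 = 0.

Order the vertices as 1 < 2 < 3 < 4 < 5 < 6. Listing each simplex with vertices in this order, K has dimension 2 with simplices:

  0-simplices (6): [1], [2], [3], [4], [5], [6]
  1-simplices (15): [1,2], [1,3], [1,4], [1,5], [1,6], [2,3], [2,4], [2,5], [2,6], [3,4], [3,5], [3,6], [4,5], [4,6], [5,6]
  2-simplices (10): [1,2,5], [1,2,6], [1,3,4], [1,3,5], [1,4,6], [2,3,4], [2,3,6], [2,4,5], [3,5,6], [4,5,6]

so the chain groups are C_0 ≅ Z^6, C_1 ≅ Z^15, C_2 ≅ Z^10.

The boundary map ∂_1: C_1 → C_0 is given by ∂[p,q] = [q] − [p].
As a 6×15 matrix over Z this has rank 5, with invariant factors (1,1,1,1,1).

Boundary ∂_2: C_2 → C_1 maps a triangle to the signed sum of its edges. For instance
  ∂[3,5,6] = [5,6] − [3,6] + [3,5],
  ∂[1,4,6] = [4,6] − [1,6] + [1,4].
The 15×10 boundary matrix has rank 10 and Smith normal form diag(1,1,1,1,1,1,1,1,1,2).

From H_k ≅ ker(∂_k) / im(∂_{k+1}) we obtain:

  H_0: rank C_0 − rank ∂_1 = 6 − 5 = 1, and the invariant factors of ∂_1 are all 1, so H_0 = Z.
  H_1: rank ker ∂_1 − rank ∂_2 = (15 − 5) − 10 = 0, and ∂_2 has invariant factor 2 > 1, so H_1 = Z/2Z.
  H_2: rank ker ∂_2 − rank ∂_3 = (10 − 10) − 0 = 0, and there is no ∂_3, so H_2 = 0.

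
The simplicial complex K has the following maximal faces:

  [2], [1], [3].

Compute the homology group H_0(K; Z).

H_0 = Z^3.

We work with the vertex ordering 1 < 2 < 3. The simplices of K, each written with vertices in increasing order, are:

  0-simplices (3): [1], [2], [3]

so the chain groups are C_0 ≅ Z^3.

From H_k ≅ ker(∂_k) / im(∂_{k+1}) we obtain:

  H_0: rank C_0 − rank ∂_1 = 3 − 0 = 3, and there is no ∂_1, so H_0 ≅ Z^3.

(K is a triangulation of a set of 3 points.)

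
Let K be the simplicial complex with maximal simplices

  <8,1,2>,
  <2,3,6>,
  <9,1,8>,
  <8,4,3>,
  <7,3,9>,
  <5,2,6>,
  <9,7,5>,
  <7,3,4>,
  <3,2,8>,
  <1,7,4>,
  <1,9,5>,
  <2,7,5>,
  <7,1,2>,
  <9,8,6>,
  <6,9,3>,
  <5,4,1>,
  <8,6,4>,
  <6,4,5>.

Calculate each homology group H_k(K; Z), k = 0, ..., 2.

Fix the vertex order 1 < 2 < 3 < 4 < 5 < 6 < 7 < 8 < 9 and write every simplex with vertices in increasing order. Then dim K = 2 and the simplices of K are:

  0-simplices (9): [1], [2], [3], [4], [5], [6], [7], [8], [9]
  1-simplices (27): (27 of them)
  2-simplices (18): [1,2,7], [1,2,8], [1,4,5], [1,4,7], [1,5,9], [1,8,9], [2,3,6], [2,3,8], [2,5,6], [2,5,7], [3,4,7], [3,4,8], [3,6,9], [3,7,9], [4,5,6], [4,6,8], [5,7,9], [6,8,9]

Hence C_0 ≅ Z^9, C_1 ≅ Z^27, C_2 ≅ Z^18.

Boundary ∂_1: C_1 → C_0 maps an edge to its endpoints' difference, ∂[p,q] = q − p.
The resulting 9×27 matrix has rank 8, and its Smith normal form has invariant factors (1,1,1,1,1,1,1,1).

Boundary ∂_2: C_2 → C_1 acts by ∂[p,q,r] = [q,r] − [p,r] + [p,q]. For instance
  ∂[1,2,8] = [2,8] − [1,8] + [1,2],
  ∂[1,8,9] = [8,9] − [1,9] + [1,8].
This gives a 27×18 integer matrix of rank 18; reducing to Smith normal form yields diagonal entries (1,1,1,1,1,1,1,1,1,1,1,1,1,1,1,1,1,2).

From H_k ≅ ker(∂_k) / im(∂_{k+1}) we obtain:

  H_0: rank C_0 − rank ∂_1 = 9 − 8 = 1, and the invariant factors of ∂_1 are all 1, so H_0 ≅ Z.
  H_1: rank ker ∂_1 − rank ∂_2 = (27 − 8) − 18 = 1, and ∂_2 has invariant factor 2 > 1, so H_1 ≅ Z ⊕ Z/2Z.
  H_2: rank ker ∂_2 − rank ∂_3 = (18 − 18) − 0 = 0, and there is no ∂_3, so H_2 ≅ 0.

H_0 = Z,  H_1 = Z ⊕ Z/2Z,  H_2 = 0.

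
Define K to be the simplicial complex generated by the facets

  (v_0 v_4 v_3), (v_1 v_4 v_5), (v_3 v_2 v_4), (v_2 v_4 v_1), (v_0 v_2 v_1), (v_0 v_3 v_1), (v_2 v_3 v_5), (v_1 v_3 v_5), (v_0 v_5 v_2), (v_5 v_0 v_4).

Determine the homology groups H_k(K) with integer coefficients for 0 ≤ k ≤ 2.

H_0 ≅ Z,  H_1 ≅ Z/2,  H_2 = 0.

K has 6 vertices, 15 edges, 10 triangles.
rank ∂_0 = 0, rank ∂_1 = 5 ⇒ b_0 = 6 − 0 − 5 = 1; all invariant factors of ∂_1 are 1 so no torsion. So H_0 = Z.
rank ∂_1 = 5, rank ∂_2 = 10 ⇒ b_1 = 15 − 5 − 10 = 0; ∂_2 has invariant factor(s) [2] giving torsion. So H_1 = Z/2.
rank ∂_2 = 10, rank ∂_3 = 0 ⇒ b_2 = 10 − 10 − 0 = 0. So H_2 = 0.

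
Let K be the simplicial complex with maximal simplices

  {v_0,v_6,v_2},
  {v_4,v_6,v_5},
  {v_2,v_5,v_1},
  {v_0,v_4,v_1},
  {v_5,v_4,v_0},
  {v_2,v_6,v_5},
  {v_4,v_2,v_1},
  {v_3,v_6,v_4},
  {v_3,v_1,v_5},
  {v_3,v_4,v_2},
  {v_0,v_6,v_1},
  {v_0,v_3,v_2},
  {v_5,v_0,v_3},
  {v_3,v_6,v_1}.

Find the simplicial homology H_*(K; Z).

H_0 = Z,  H_1 = Z^2,  H_2 = Z.

We work with the vertex ordering v_0 < v_1 < v_2 < v_3 < v_4 < v_5 < v_6. The simplices of K, each written with vertices in increasing order, are:

  0-simplices (7): [v_0], [v_1], [v_2], [v_3], [v_4], [v_5], [v_6]
  1-simplices (21): (21 of them)
  2-simplices (14): (14 of them)

Hence C_0 ≅ Z^7, C_1 ≅ Z^21, C_2 ≅ Z^14.

∂_1: C_1 → C_0 is given by ∂[p,q] = [q] − [p]. For instance
  ∂[v_0,v_3] = [v_3] − [v_0].
The 7×21 boundary matrix has rank 6 and Smith normal form diag(1,1,1,1,1,1).

Boundary ∂_2: C_2 → C_1 sends each 2-simplex [p,q,r] to [q,r] − [p,r] + [p,q]. For instance
  ∂[v_3,v_4,v_6] = [v_4,v_6] − [v_3,v_6] + [v_3,v_4],
  ∂[v_0,v_4,v_5] = [v_4,v_5] − [v_0,v_5] + [v_0,v_4].
This gives a 21×14 integer matrix of rank 13; reducing to Smith normal form yields diagonal entries (1,1,1,1,1,1,1,1,1,1,1,1,1).

Computing H_k = (kernel of ∂_k) / (image of ∂_{k+1}):

  H_0: rank C_0 − rank ∂_1 = 7 − 6 = 1, and the invariant factors of ∂_1 are all 1, so H_0 ≅ Z.
  H_1: rank ker ∂_1 − rank ∂_2 = (21 − 6) − 13 = 2, and the invariant factors of ∂_2 are all 1, so H_1 ≅ Z^2.
  H_2: rank ker ∂_2 − rank ∂_3 = (14 − 13) − 0 = 1, and there is no ∂_3, so H_2 ≅ Z.

(K is a triangulation of the torus T^2.)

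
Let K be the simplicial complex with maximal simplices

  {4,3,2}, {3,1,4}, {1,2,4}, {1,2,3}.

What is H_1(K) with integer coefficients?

H_1 = 0.

Take the total order 1 < 2 < 3 < 4 on the vertex set. Then K (dimension 2) consists of the simplices:

  0-simplices (4): [1], [2], [3], [4]
  1-simplices (6): [1,2], [1,3], [1,4], [2,3], [2,4], [3,4]
  2-simplices (4): [1,2,3], [1,2,4], [1,3,4], [2,3,4]

so the chain groups are C_0 ≅ Z^4, C_1 ≅ Z^6, C_2 ≅ Z^4.

Boundary ∂_1: C_1 → C_0 is given by ∂[p,q] = [q] − [p]. For instance
  ∂[1,4] = [4] − [1].
The 4×6 boundary matrix has rank 3 and Smith normal form diag(1,1,1).

∂_2: C_2 → C_1 acts by ∂[p,q,r] = [q,r] − [p,r] + [p,q]. For instance
  ∂[1,2,4] = [2,4] − [1,4] + [1,2],
  ∂[1,2,3] = [2,3] − [1,3] + [1,2].
This gives a 6×4 integer matrix of rank 3; reducing to Smith normal form yields diagonal entries (1,1,1).

Reading off H_k = ker ∂_k / im ∂_{k+1}:

  H_1: rank ker ∂_1 − rank ∂_2 = (6 − 3) − 3 = 0, and the invariant factors of ∂_2 are all 1, so H_1 ≅ 0.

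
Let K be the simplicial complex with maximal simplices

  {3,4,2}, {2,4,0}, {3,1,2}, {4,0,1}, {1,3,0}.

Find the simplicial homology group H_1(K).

H_1 ≅ Z.

Fix the vertex order 0 < 1 < 2 < 3 < 4 and write every simplex with vertices in increasing order. Then dim K = 2 and the simplices of K are:

  0-simplices (5): [0], [1], [2], [3], [4]
  1-simplices (10): [0,1], [0,2], [0,3], [0,4], [1,2], [1,3], [1,4], [2,3], [2,4], [3,4]
  2-simplices (5): [0,1,3], [0,1,4], [0,2,4], [1,2,3], [2,3,4]

giving chain groups C_0 ≅ Z^5, C_1 ≅ Z^10, C_2 ≅ Z^5.

Boundary ∂_1: C_1 → C_0 sends each edge [p,q] (with p < q) to q − p. For instance
  ∂[1,3] = [3] − [1].
This gives a 5×10 integer matrix of rank 4; reducing to Smith normal form yields diagonal entries (1,1,1,1).

The boundary map ∂_2: C_2 → C_1 maps a triangle to the signed sum of its edges. For instance
  ∂[0,1,3] = [1,3] − [0,3] + [0,1],
  ∂[0,1,4] = [1,4] − [0,4] + [0,1].
This gives a 10×5 integer matrix of rank 5; reducing to Smith normal form yields diagonal entries (1,1,1,1,1).

Now H_k = ker ∂_k / im ∂_{k+1}, so:

  H_1: rank ker ∂_1 − rank ∂_2 = (10 − 4) − 5 = 1, and the invariant factors of ∂_2 are all 1, so H_1 = Z.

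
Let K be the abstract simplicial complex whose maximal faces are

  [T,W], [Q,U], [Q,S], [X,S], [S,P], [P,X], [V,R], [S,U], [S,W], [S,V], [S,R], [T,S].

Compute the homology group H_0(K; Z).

Order the vertices as P < Q < R < S < T < U < V < W < X. Listing each simplex with vertices in this order, K has dimension 1 with simplices:

  0-simplices (9): P, Q, R, S, T, U, V, W, X
  1-simplices (12): PS, PX, QS, QU, RS, RV, ST, SU, SV, SW, SX, TW

so the chain groups are C_0 ≅ Z^9, C_1 ≅ Z^12.

Boundary ∂_1: C_1 → C_0 maps an edge to its endpoints' difference, ∂[p,q] = q − p.
As a 9×12 matrix over Z this has rank 8, with invariant factors (1,1,1,1,1,1,1,1).

Reading off H_k = ker ∂_k / im ∂_{k+1}:

  H_0: rank C_0 − rank ∂_1 = 9 − 8 = 1, and the invariant factors of ∂_1 are all 1, so H_0 ≅ Z.

H_0 = Z.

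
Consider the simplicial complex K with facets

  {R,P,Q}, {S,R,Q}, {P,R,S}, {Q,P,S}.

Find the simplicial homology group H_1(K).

We work with the vertex ordering P < Q < R < S. The simplices of K, each written with vertices in increasing order, are:

  0-simplices (4): P, Q, R, S
  1-simplices (6): PQ, PR, PS, QR, QS, RS
  2-simplices (4): PQR, PQS, PRS, QRS

giving chain groups C_0 ≅ Z^4, C_1 ≅ Z^6, C_2 ≅ Z^4.

∂_1: C_1 → C_0 sends each edge [p,q] (with p < q) to q − p.
The 4×6 boundary matrix has rank 3 and Smith normal form diag(1,1,1).

∂_2: C_2 → C_1 acts by ∂[p,q,r] = [q,r] − [p,r] + [p,q]. For instance
  ∂PRS = RS − PS + PR,
  ∂QRS = RS − QS + QR.
As a 6×4 matrix over Z this has rank 3, with invariant factors (1,1,1).

Now H_k = ker ∂_k / im ∂_{k+1}, so:

  H_1: rank ker ∂_1 − rank ∂_2 = (6 − 3) − 3 = 0, and the invariant factors of ∂_2 are all 1, so H_1 = 0.

(K is a triangulation of the 2-sphere S^2.)

H_1 = 0.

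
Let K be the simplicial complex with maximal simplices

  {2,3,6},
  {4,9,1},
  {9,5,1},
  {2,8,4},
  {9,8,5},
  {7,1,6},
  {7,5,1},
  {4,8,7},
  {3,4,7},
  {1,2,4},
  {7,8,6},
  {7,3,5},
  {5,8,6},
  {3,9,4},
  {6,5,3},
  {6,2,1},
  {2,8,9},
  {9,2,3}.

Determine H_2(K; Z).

Order the vertices as 1 < 2 < 3 < 4 < 5 < 6 < 7 < 8 < 9. Listing each simplex with vertices in this order, K has dimension 2 with simplices:

  0-simplices (9): [1], [2], [3], [4], [5], [6], [7], [8], [9]
  1-simplices (27): (27 of them)
  2-simplices (18): [1,2,4], [1,2,6], [1,4,9], [1,5,7], [1,5,9], [1,6,7], [2,3,6], [2,3,9], [2,4,8], [2,8,9], [3,4,7], [3,4,9], [3,5,6], [3,5,7], [4,7,8], [5,6,8], [5,8,9], [6,7,8]

so the chain groups are C_0 ≅ Z^9, C_1 ≅ Z^27, C_2 ≅ Z^18.

∂_1: C_1 → C_0 maps an edge to its endpoints' difference, ∂[p,q] = q − p.
As a 9×27 matrix over Z this has rank 8, with invariant factors (1,1,1,1,1,1,1,1).

The boundary map ∂_2: C_2 → C_1 acts by ∂[p,q,r] = [q,r] − [p,r] + [p,q]. For instance
  ∂[5,8,9] = [8,9] − [5,9] + [5,8],
  ∂[5,6,8] = [6,8] − [5,8] + [5,6].
The 27×18 boundary matrix has rank 18 and Smith normal form diag(1,1,1,1,1,1,1,1,1,1,1,1,1,1,1,1,1,2).

Computing H_k = (kernel of ∂_k) / (image of ∂_{k+1}):

  H_2: rank ker ∂_2 − rank ∂_3 = (18 − 18) − 0 = 0, and there is no ∂_3, so H_2 = 0.

(K is a triangulation of the Klein bottle.)

H_2 ≅ 0.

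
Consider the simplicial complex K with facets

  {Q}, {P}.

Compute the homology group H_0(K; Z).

H_0 = Z^2.

We work with the vertex ordering P < Q. The simplices of K, each written with vertices in increasing order, are:

  0-simplices (2): P, Q

Hence C_0 ≅ Z^2.

Computing H_k = (kernel of ∂_k) / (image of ∂_{k+1}):

  H_0: rank C_0 − rank ∂_1 = 2 − 0 = 2, and there is no ∂_1, so H_0 ≅ Z^2.

(K is a triangulation of a set of 2 points.)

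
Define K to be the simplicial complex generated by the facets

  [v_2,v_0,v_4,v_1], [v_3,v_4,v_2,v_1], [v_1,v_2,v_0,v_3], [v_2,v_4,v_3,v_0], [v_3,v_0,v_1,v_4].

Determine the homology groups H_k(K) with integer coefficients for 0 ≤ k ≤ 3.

H_0 ≅ Z,  H_1 = 0,  H_2 = 0,  H_3 ≅ Z.

Fix the vertex order v_0 < v_1 < v_2 < v_3 < v_4 and write every simplex with vertices in increasing order. Then dim K = 3 and the simplices of K are:

  0-simplices (5): [v_0], [v_1], [v_2], [v_3], [v_4]
  1-simplices (10): [v_0,v_1], [v_0,v_2], [v_0,v_3], [v_0,v_4], [v_1,v_2], [v_1,v_3], [v_1,v_4], [v_2,v_3], [v_2,v_4], [v_3,v_4]
  2-simplices (10): [v_0,v_1,v_2], [v_0,v_1,v_3], [v_0,v_1,v_4], [v_0,v_2,v_3], [v_0,v_2,v_4], [v_0,v_3,v_4], [v_1,v_2,v_3], [v_1,v_2,v_4], [v_1,v_3,v_4], [v_2,v_3,v_4]
  3-simplices (5): [v_0,v_1,v_2,v_3], [v_0,v_1,v_2,v_4], [v_0,v_1,v_3,v_4], [v_0,v_2,v_3,v_4], [v_1,v_2,v_3,v_4]

so the chain groups are C_0 ≅ Z^5, C_1 ≅ Z^10, C_2 ≅ Z^10, C_3 ≅ Z^5.

∂_1: C_1 → C_0 maps an edge to its endpoints' difference, ∂[p,q] = q − p. For instance
  ∂[v_3,v_4] = [v_4] − [v_3].
The 5×10 boundary matrix has rank 4 and Smith normal form diag(1,1,1,1).

∂_2: C_2 → C_1 sends each 2-simplex [p,q,r] to [q,r] − [p,r] + [p,q]. For instance
  ∂[v_0,v_1,v_4] = [v_1,v_4] − [v_0,v_4] + [v_0,v_1],
  ∂[v_1,v_2,v_3] = [v_2,v_3] − [v_1,v_3] + [v_1,v_2].
The resulting 10×10 matrix has rank 6, and its Smith normal form has invariant factors (1,1,1,1,1,1).

Boundary ∂_3: C_3 → C_2 sends each 3-simplex σ to the alternating sum Σ_i (−1)^i (σ with its i-th vertex removed). For instance
  ∂[v_0,v_1,v_3,v_4] = [v_1,v_3,v_4] − [v_0,v_3,v_4] + [v_0,v_1,v_4] − [v_0,v_1,v_3],
  ∂[v_0,v_1,v_2,v_3] = [v_1,v_2,v_3] − [v_0,v_2,v_3] + [v_0,v_1,v_3] − [v_0,v_1,v_2].
The resulting 10×5 matrix has rank 4, and its Smith normal form has invariant factors (1,1,1,1).

Reading off H_k = ker ∂_k / im ∂_{k+1}:

  H_0: rank C_0 − rank ∂_1 = 5 − 4 = 1, and the invariant factors of ∂_1 are all 1, so H_0 ≅ Z.
  H_1: rank ker ∂_1 − rank ∂_2 = (10 − 4) − 6 = 0, and the invariant factors of ∂_2 are all 1, so H_1 ≅ 0.
  H_2: rank ker ∂_2 − rank ∂_3 = (10 − 6) − 4 = 0, and the invariant factors of ∂_3 are all 1, so H_2 ≅ 0.
  H_3: rank ker ∂_3 − rank ∂_4 = (5 − 4) − 0 = 1, and there is no ∂_4, so H_3 ≅ Z.

(K is a triangulation of the 3-sphere S^3.)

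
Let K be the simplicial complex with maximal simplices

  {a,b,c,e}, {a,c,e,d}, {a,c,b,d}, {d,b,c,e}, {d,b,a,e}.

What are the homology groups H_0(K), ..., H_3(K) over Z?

H_0 = Z,  H_1 = 0,  H_2 = 0,  H_3 = Z.

Order the vertices as a < b < c < d < e. Listing each simplex with vertices in this order, K has dimension 3 with simplices:

  0-simplices (5): a, b, c, d, e
  1-simplices (10): ab, ac, ad, ae, bc, bd, be, cd, ce, de
  2-simplices (10): abc, abd, abe, acd, ace, ade, bcd, bce, bde, cde
  3-simplices (5): abcd, abce, abde, acde, bcde

Hence C_0 ≅ Z^5, C_1 ≅ Z^10, C_2 ≅ Z^10, C_3 ≅ Z^5.

The boundary map ∂_1: C_1 → C_0 is given by ∂[p,q] = [q] − [p]. For instance
  ∂be = e − b.
This gives a 5×10 integer matrix of rank 4; reducing to Smith normal form yields diagonal entries (1,1,1,1).

∂_2: C_2 → C_1 maps a triangle to the signed sum of its edges. For instance
  ∂abd = bd − ad + ab,
  ∂cde = de − ce + cd.
This gives a 10×10 integer matrix of rank 6; reducing to Smith normal form yields diagonal entries (1,1,1,1,1,1).

The boundary map ∂_3: C_3 → C_2 sends each 3-simplex σ to the alternating sum Σ_i (−1)^i (σ with its i-th vertex removed). For instance
  ∂abde = bde − ade + abe − abd,
  ∂abce = bce − ace + abe − abc.
As a 10×5 matrix over Z this has rank 4, with invariant factors (1,1,1,1).

Reading off H_k = ker ∂_k / im ∂_{k+1}:

  H_0: rank C_0 − rank ∂_1 = 5 − 4 = 1, and the invariant factors of ∂_1 are all 1, so H_0 = Z.
  H_1: rank ker ∂_1 − rank ∂_2 = (10 − 4) − 6 = 0, and the invariant factors of ∂_2 are all 1, so H_1 = 0.
  H_2: rank ker ∂_2 − rank ∂_3 = (10 − 6) − 4 = 0, and the invariant factors of ∂_3 are all 1, so H_2 = 0.
  H_3: rank ker ∂_3 − rank ∂_4 = (5 − 4) − 0 = 1, and there is no ∂_4, so H_3 = Z.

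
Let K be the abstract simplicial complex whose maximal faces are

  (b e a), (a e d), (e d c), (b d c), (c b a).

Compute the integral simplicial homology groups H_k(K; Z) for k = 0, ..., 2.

We work with the vertex ordering a < b < c < d < e. The simplices of K, each written with vertices in increasing order, are:

  0-simplices (5): a, b, c, d, e
  1-simplices (10): ab, ac, ad, ae, bc, bd, be, cd, ce, de
  2-simplices (5): abc, abe, ade, bcd, cde

giving chain groups C_0 ≅ Z^5, C_1 ≅ Z^10, C_2 ≅ Z^5.

The boundary map ∂_1: C_1 → C_0 sends each edge [p,q] (with p < q) to q − p. For instance
  ∂ae = e − a.
The 5×10 boundary matrix has rank 4 and Smith normal form diag(1,1,1,1).

∂_2: C_2 → C_1 sends each 2-simplex [p,q,r] to [q,r] − [p,r] + [p,q]. For instance
  ∂ade = de − ae + ad,
  ∂cde = de − ce + cd.
The 10×5 boundary matrix has rank 5 and Smith normal form diag(1,1,1,1,1).

Now H_k = ker ∂_k / im ∂_{k+1}, so:

  H_0: rank C_0 − rank ∂_1 = 5 − 4 = 1, and the invariant factors of ∂_1 are all 1, so H_0 ≅ Z.
  H_1: rank ker ∂_1 − rank ∂_2 = (10 − 4) − 5 = 1, and the invariant factors of ∂_2 are all 1, so H_1 ≅ Z.
  H_2: rank ker ∂_2 − rank ∂_3 = (5 − 5) − 0 = 0, and there is no ∂_3, so H_2 ≅ 0.

As a check, the Euler characteristic is 5 − 10 + 5 = 0, which agrees with 1 − 1 + 0 = 0.

H_0 = Z,  H_1 = Z,  H_2 = 0.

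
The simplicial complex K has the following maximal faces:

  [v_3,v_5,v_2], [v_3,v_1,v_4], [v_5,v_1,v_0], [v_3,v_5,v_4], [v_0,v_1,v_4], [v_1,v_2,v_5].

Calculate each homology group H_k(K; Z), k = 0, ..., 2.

We work with the vertex ordering v_0 < v_1 < v_2 < v_3 < v_4 < v_5. The simplices of K, each written with vertices in increasing order, are:

  0-simplices (6): [v_0], [v_1], [v_2], [v_3], [v_4], [v_5]
  1-simplices (12): [v_0,v_1], [v_0,v_4], [v_0,v_5], [v_1,v_2], [v_1,v_3], [v_1,v_4], [v_1,v_5], [v_2,v_3], [v_2,v_5], [v_3,v_4], [v_3,v_5], [v_4,v_5]
  2-simplices (6): [v_0,v_1,v_4], [v_0,v_1,v_5], [v_1,v_2,v_5], [v_1,v_3,v_4], [v_2,v_3,v_5], [v_3,v_4,v_5]

Hence C_0 ≅ Z^6, C_1 ≅ Z^12, C_2 ≅ Z^6.

The boundary map ∂_1: C_1 → C_0 sends each edge [p,q] (with p < q) to q − p. For instance
  ∂[v_3,v_4] = [v_4] − [v_3].
As a 6×12 matrix over Z this has rank 5, with invariant factors (1,1,1,1,1).

Boundary ∂_2: C_2 → C_1 acts by ∂[p,q,r] = [q,r] − [p,r] + [p,q]. For instance
  ∂[v_3,v_4,v_5] = [v_4,v_5] − [v_3,v_5] + [v_3,v_4],
  ∂[v_0,v_1,v_5] = [v_1,v_5] − [v_0,v_5] + [v_0,v_1].
This gives a 12×6 integer matrix of rank 6; reducing to Smith normal form yields diagonal entries (1,1,1,1,1,1).

Now H_k = ker ∂_k / im ∂_{k+1}, so:

  H_0: rank C_0 − rank ∂_1 = 6 − 5 = 1, and the invariant factors of ∂_1 are all 1, so H_0 ≅ Z.
  H_1: rank ker ∂_1 − rank ∂_2 = (12 − 5) − 6 = 1, and the invariant factors of ∂_2 are all 1, so H_1 ≅ Z.
  H_2: rank ker ∂_2 − rank ∂_3 = (6 − 6) − 0 = 0, and there is no ∂_3, so H_2 ≅ 0.

H_0 = Z,  H_1 = Z,  H_2 = 0.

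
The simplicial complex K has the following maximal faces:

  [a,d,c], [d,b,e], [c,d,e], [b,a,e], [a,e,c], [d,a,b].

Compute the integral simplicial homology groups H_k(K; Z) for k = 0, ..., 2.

H_0 = Z,  H_1 = 0,  H_2 = Z.

Take the total order a < b < c < d < e on the vertex set. Then K (dimension 2) consists of the simplices:

  0-simplices (5): a, b, c, d, e
  1-simplices (9): ab, ac, ad, ae, bd, be, cd, ce, de
  2-simplices (6): abd, abe, acd, ace, bde, cde

so the chain groups are C_0 ≅ Z^5, C_1 ≅ Z^9, C_2 ≅ Z^6.

The boundary map ∂_1: C_1 → C_0 sends each edge [p,q] (with p < q) to q − p.
This gives a 5×9 integer matrix of rank 4; reducing to Smith normal form yields diagonal entries (1,1,1,1).

Boundary ∂_2: C_2 → C_1 maps a triangle to the signed sum of its edges. For instance
  ∂abe = be − ae + ab,
  ∂cde = de − ce + cd.
This gives a 9×6 integer matrix of rank 5; reducing to Smith normal form yields diagonal entries (1,1,1,1,1).

Reading off H_k = ker ∂_k / im ∂_{k+1}:

  H_0: rank C_0 − rank ∂_1 = 5 − 4 = 1, and the invariant factors of ∂_1 are all 1, so H_0 = Z.
  H_1: rank ker ∂_1 − rank ∂_2 = (9 − 4) − 5 = 0, and the invariant factors of ∂_2 are all 1, so H_1 = 0.
  H_2: rank ker ∂_2 − rank ∂_3 = (6 − 5) − 0 = 1, and there is no ∂_3, so H_2 = Z.

As a check, the Euler characteristic is 5 − 9 + 6 = 2, which agrees with 1 − 0 + 1 = 2.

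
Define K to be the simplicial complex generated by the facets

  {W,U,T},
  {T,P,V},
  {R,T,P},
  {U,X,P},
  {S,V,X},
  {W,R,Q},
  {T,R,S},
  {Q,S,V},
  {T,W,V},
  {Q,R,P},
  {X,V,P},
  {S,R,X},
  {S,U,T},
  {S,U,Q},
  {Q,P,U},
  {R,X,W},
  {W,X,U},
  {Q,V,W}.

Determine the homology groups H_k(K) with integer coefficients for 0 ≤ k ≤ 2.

We work with the vertex ordering P < Q < R < S < T < U < V < W < X. The simplices of K, each written with vertices in increasing order, are:

  0-simplices (9): P, Q, R, S, T, U, V, W, X
  1-simplices (27): PQ, PR, PT, PU, PV, PX, QR, QS, QU, QV, QW, RS, RT, RW, RX, ST, SU, SV, SX, TU, TV, TW, UW, UX, VW, VX, WX
  2-simplices (18): PQR, PQU, PRT, PTV, PUX, PVX, QRW, QSU, QSV, QVW, RST, RSX, RWX, STU, SVX, TUW, TVW, UWX

so the chain groups are C_0 ≅ Z^9, C_1 ≅ Z^27, C_2 ≅ Z^18.

∂_1: C_1 → C_0 maps an edge to its endpoints' difference, ∂[p,q] = q − p. For instance
  ∂QW = W − Q.
The resulting 9×27 matrix has rank 8, and its Smith normal form has invariant factors (1,1,1,1,1,1,1,1).

∂_2: C_2 → C_1 maps a triangle to the signed sum of its edges. For instance
  ∂PQU = QU − PU + PQ,
  ∂QSV = SV − QV + QS.
The 27×18 boundary matrix has rank 17 and Smith normal form diag(1,1,1,1,1,1,1,1,1,1,1,1,1,1,1,1,1).

Reading off H_k = ker ∂_k / im ∂_{k+1}:

  H_0: rank C_0 − rank ∂_1 = 9 − 8 = 1, and the invariant factors of ∂_1 are all 1, so H_0 = Z.
  H_1: rank ker ∂_1 − rank ∂_2 = (27 − 8) − 17 = 2, and the invariant factors of ∂_2 are all 1, so H_1 = Z^2.
  H_2: rank ker ∂_2 − rank ∂_3 = (18 − 17) − 0 = 1, and there is no ∂_3, so H_2 = Z.

H_0 = Z,  H_1 = Z^2,  H_2 = Z.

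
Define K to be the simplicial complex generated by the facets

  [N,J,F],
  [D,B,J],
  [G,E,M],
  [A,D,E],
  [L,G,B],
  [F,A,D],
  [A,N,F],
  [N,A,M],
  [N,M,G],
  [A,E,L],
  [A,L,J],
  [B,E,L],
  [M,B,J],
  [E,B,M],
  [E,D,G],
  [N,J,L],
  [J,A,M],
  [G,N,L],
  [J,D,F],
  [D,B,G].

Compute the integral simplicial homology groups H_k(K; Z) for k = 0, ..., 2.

H_0 = Z,  H_1 = Z ⊕ Z/2Z,  H_2 = 0.

K has 10 vertices, 30 edges, 20 triangles.
rank ∂_0 = 0, rank ∂_1 = 9 ⇒ b_0 = 10 − 0 − 9 = 1; all invariant factors of ∂_1 are 1 so no torsion. So H_0 = Z.
rank ∂_1 = 9, rank ∂_2 = 20 ⇒ b_1 = 30 − 9 − 20 = 1; ∂_2 has invariant factor(s) [2] giving torsion. So H_1 = Z ⊕ Z/2Z.
rank ∂_2 = 20, rank ∂_3 = 0 ⇒ b_2 = 20 − 20 − 0 = 0. So H_2 = 0.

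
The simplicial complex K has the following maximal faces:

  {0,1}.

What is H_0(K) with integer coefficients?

H_0 = Z.

Take the total order 0 < 1 on the vertex set. Then K (dimension 1) consists of the simplices:

  0-simplices (2): [0], [1]
  1-simplices (1): [0,1]

so the chain groups are C_0 ≅ Z^2, C_1 ≅ Z^1.

The boundary map ∂_1: C_1 → C_0 is given by ∂[p,q] = [q] − [p]. For instance
  ∂[0,1] = [1] − [0].
The 2×1 boundary matrix has rank 1 and Smith normal form diag(1).

Computing H_k = (kernel of ∂_k) / (image of ∂_{k+1}):

  H_0: rank C_0 − rank ∂_1 = 2 − 1 = 1, and the invariant factors of ∂_1 are all 1, so H_0 = Z.

(K is a triangulation of the 1-simplex.)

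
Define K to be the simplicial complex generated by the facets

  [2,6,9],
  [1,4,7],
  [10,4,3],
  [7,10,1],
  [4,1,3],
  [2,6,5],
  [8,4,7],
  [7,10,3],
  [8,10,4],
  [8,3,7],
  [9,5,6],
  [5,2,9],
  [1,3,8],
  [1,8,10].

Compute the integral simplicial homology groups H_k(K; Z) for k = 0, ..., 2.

H_0 ≅ Z^2,  H_1 ≅ Z/2,  H_2 ≅ Z.

Order the vertices as 1 < 2 < 3 < 4 < 5 < 6 < 7 < 8 < 9 < 10. Listing each simplex with vertices in this order, K has dimension 2 with simplices:

  0-simplices (10): [1], [2], [3], [4], [5], [6], [7], [8], [9], [10]
  1-simplices (21): [1,3], [1,4], [1,7], [1,8], [1,10], [2,5], [2,6], [2,9], [3,4], [3,7], [3,8], [3,10], [4,7], [4,8], [4,10], [5,6], [5,9], [6,9], [7,8], [7,10], [8,10]
  2-simplices (14): [1,3,4], [1,3,8], [1,4,7], [1,7,10], [1,8,10], [2,5,6], [2,5,9], [2,6,9], [3,4,10], [3,7,8], [3,7,10], [4,7,8], [4,8,10], [5,6,9]

giving chain groups C_0 ≅ Z^10, C_1 ≅ Z^21, C_2 ≅ Z^14.

The boundary map ∂_1: C_1 → C_0 is given by ∂[p,q] = [q] − [p].
The 10×21 boundary matrix has rank 8 and Smith normal form diag(1,1,1,1,1,1,1,1).

Boundary ∂_2: C_2 → C_1 sends each 2-simplex [p,q,r] to [q,r] − [p,r] + [p,q]. For instance
  ∂[3,4,10] = [4,10] − [3,10] + [3,4],
  ∂[4,8,10] = [8,10] − [4,10] + [4,8].
The 21×14 boundary matrix has rank 13 and Smith normal form diag(1,1,1,1,1,1,1,1,1,1,1,1,2).

Computing H_k = (kernel of ∂_k) / (image of ∂_{k+1}):

  H_0: rank C_0 − rank ∂_1 = 10 − 8 = 2, and the invariant factors of ∂_1 are all 1, so H_0 ≅ Z^2.
  H_1: rank ker ∂_1 − rank ∂_2 = (21 − 8) − 13 = 0, and ∂_2 has invariant factor 2 > 1, so H_1 ≅ Z/2.
  H_2: rank ker ∂_2 − rank ∂_3 = (14 − 13) − 0 = 1, and there is no ∂_3, so H_2 ≅ Z.

As a check, the Euler characteristic is 10 − 21 + 14 = 3, which agrees with 2 − 0 + 1 = 3.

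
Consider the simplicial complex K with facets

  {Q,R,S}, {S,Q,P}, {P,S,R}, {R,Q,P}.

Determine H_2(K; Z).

We work with the vertex ordering P < Q < R < S. The simplices of K, each written with vertices in increasing order, are:

  0-simplices (4): P, Q, R, S
  1-simplices (6): PQ, PR, PS, QR, QS, RS
  2-simplices (4): PQR, PQS, PRS, QRS

so the chain groups are C_0 ≅ Z^4, C_1 ≅ Z^6, C_2 ≅ Z^4.

∂_1: C_1 → C_0 is given by ∂[p,q] = [q] − [p].
The resulting 4×6 matrix has rank 3, and its Smith normal form has invariant factors (1,1,1).

The boundary map ∂_2: C_2 → C_1 acts by ∂[p,q,r] = [q,r] − [p,r] + [p,q]. For instance
  ∂QRS = RS − QS + QR,
  ∂PQR = QR − PR + PQ.
This gives a 6×4 integer matrix of rank 3; reducing to Smith normal form yields diagonal entries (1,1,1).

Now H_k = ker ∂_k / im ∂_{k+1}, so:

  H_2: rank ker ∂_2 − rank ∂_3 = (4 − 3) − 0 = 1, and there is no ∂_3, so H_2 = Z.

(K is a triangulation of the 2-sphere S^2.)

H_2 ≅ Z.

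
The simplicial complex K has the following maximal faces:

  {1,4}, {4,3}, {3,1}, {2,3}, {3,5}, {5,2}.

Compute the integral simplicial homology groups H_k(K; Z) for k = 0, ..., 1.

K has 5 vertices, 6 edges.
rank ∂_0 = 0, rank ∂_1 = 4 ⇒ b_0 = 5 − 0 − 4 = 1; all invariant factors of ∂_1 are 1 so no torsion. So H_0 = Z.
rank ∂_1 = 4, rank ∂_2 = 0 ⇒ b_1 = 6 − 4 − 0 = 2. So H_1 = Z^2.

H_0 = Z,  H_1 = Z^2.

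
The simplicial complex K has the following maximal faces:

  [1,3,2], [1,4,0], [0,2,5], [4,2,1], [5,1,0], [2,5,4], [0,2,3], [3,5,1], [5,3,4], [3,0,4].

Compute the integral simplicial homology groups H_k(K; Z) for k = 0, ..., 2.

Order the vertices as 0 < 1 < 2 < 3 < 4 < 5. Listing each simplex with vertices in this order, K has dimension 2 with simplices:

  0-simplices (6): [0], [1], [2], [3], [4], [5]
  1-simplices (15): [0,1], [0,2], [0,3], [0,4], [0,5], [1,2], [1,3], [1,4], [1,5], [2,3], [2,4], [2,5], [3,4], [3,5], [4,5]
  2-simplices (10): [0,1,4], [0,1,5], [0,2,3], [0,2,5], [0,3,4], [1,2,3], [1,2,4], [1,3,5], [2,4,5], [3,4,5]

Hence C_0 ≅ Z^6, C_1 ≅ Z^15, C_2 ≅ Z^10.

The boundary map ∂_1: C_1 → C_0 is given by ∂[p,q] = [q] − [p]. For instance
  ∂[0,5] = [5] − [0].
This gives a 6×15 integer matrix of rank 5; reducing to Smith normal form yields diagonal entries (1,1,1,1,1).

∂_2: C_2 → C_1 sends each 2-simplex [p,q,r] to [q,r] − [p,r] + [p,q]. For instance
  ∂[0,2,3] = [2,3] − [0,3] + [0,2],
  ∂[0,3,4] = [3,4] − [0,4] + [0,3].
The resulting 15×10 matrix has rank 10, and its Smith normal form has invariant factors (1,1,1,1,1,1,1,1,1,2).

Now H_k = ker ∂_k / im ∂_{k+1}, so:

  H_0: rank C_0 − rank ∂_1 = 6 − 5 = 1, and the invariant factors of ∂_1 are all 1, so H_0 ≅ Z.
  H_1: rank ker ∂_1 − rank ∂_2 = (15 − 5) − 10 = 0, and ∂_2 has invariant factor 2 > 1, so H_1 ≅ Z/2.
  H_2: rank ker ∂_2 − rank ∂_3 = (10 − 10) − 0 = 0, and there is no ∂_3, so H_2 ≅ 0.

(K is a triangulation of the real projective plane RP^2.)

H_0 = Z,  H_1 = Z/2,  H_2 = 0.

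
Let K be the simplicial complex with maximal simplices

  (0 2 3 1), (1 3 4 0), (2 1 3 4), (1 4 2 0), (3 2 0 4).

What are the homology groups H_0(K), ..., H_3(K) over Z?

We work with the vertex ordering 0 < 1 < 2 < 3 < 4. The simplices of K, each written with vertices in increasing order, are:

  0-simplices (5): [0], [1], [2], [3], [4]
  1-simplices (10): [0,1], [0,2], [0,3], [0,4], [1,2], [1,3], [1,4], [2,3], [2,4], [3,4]
  2-simplices (10): [0,1,2], [0,1,3], [0,1,4], [0,2,3], [0,2,4], [0,3,4], [1,2,3], [1,2,4], [1,3,4], [2,3,4]
  3-simplices (5): [0,1,2,3], [0,1,2,4], [0,1,3,4], [0,2,3,4], [1,2,3,4]

Hence C_0 ≅ Z^5, C_1 ≅ Z^10, C_2 ≅ Z^10, C_3 ≅ Z^5.

∂_1: C_1 → C_0 sends each edge [p,q] (with p < q) to q − p. For instance
  ∂[1,2] = [2] − [1].
As a 5×10 matrix over Z this has rank 4, with invariant factors (1,1,1,1).

Boundary ∂_2: C_2 → C_1 sends each 2-simplex [p,q,r] to [q,r] − [p,r] + [p,q]. For instance
  ∂[0,1,4] = [1,4] − [0,4] + [0,1],
  ∂[0,2,3] = [2,3] − [0,3] + [0,2].
As a 10×10 matrix over Z this has rank 6, with invariant factors (1,1,1,1,1,1).

Boundary ∂_3: C_3 → C_2 sends each 3-simplex σ to the alternating sum Σ_i (−1)^i (σ with its i-th vertex removed). For instance
  ∂[1,2,3,4] = [2,3,4] − [1,3,4] + [1,2,4] − [1,2,3],
  ∂[0,1,2,4] = [1,2,4] − [0,2,4] + [0,1,4] − [0,1,2].
As a 10×5 matrix over Z this has rank 4, with invariant factors (1,1,1,1).

Now H_k = ker ∂_k / im ∂_{k+1}, so:

  H_0: rank C_0 − rank ∂_1 = 5 − 4 = 1, and the invariant factors of ∂_1 are all 1, so H_0 = Z.
  H_1: rank ker ∂_1 − rank ∂_2 = (10 − 4) − 6 = 0, and the invariant factors of ∂_2 are all 1, so H_1 = 0.
  H_2: rank ker ∂_2 − rank ∂_3 = (10 − 6) − 4 = 0, and the invariant factors of ∂_3 are all 1, so H_2 = 0.
  H_3: rank ker ∂_3 − rank ∂_4 = (5 − 4) − 0 = 1, and there is no ∂_4, so H_3 = Z.

H_0 = Z,  H_1 = 0,  H_2 = 0,  H_3 = Z.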